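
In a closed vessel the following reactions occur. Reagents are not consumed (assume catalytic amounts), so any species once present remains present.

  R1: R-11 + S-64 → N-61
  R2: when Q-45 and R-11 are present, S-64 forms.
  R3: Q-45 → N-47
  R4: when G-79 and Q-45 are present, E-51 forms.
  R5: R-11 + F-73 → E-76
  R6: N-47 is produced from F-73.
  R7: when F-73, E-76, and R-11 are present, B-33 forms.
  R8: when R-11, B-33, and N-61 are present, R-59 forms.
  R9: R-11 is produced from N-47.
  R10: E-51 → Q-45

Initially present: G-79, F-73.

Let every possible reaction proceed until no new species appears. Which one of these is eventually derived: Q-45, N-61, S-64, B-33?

F-73 present → N-47 forms (R6).
N-47 present → R-11 forms (R9).
R-11 and F-73 present → E-76 forms (R5).
F-73, E-76, and R-11 present → B-33 forms (R7).
N-61 would need R-11 and S-64 (R1), but S-64 never forms. Q-45 would need E-51 (R10), but E-51 never forms. S-64 would need Q-45 and R-11 (R2), but Q-45 never forms.

B-33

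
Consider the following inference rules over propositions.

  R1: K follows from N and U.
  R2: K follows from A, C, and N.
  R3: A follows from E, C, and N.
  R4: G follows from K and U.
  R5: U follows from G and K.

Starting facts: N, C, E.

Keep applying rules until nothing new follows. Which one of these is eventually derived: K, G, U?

E, C, and N hold, so A follows (R3).
A, C, and N hold, so K follows (R2).
U would need G and K (R5), but G is never established. G would need K and U (R4), but U is never established.

K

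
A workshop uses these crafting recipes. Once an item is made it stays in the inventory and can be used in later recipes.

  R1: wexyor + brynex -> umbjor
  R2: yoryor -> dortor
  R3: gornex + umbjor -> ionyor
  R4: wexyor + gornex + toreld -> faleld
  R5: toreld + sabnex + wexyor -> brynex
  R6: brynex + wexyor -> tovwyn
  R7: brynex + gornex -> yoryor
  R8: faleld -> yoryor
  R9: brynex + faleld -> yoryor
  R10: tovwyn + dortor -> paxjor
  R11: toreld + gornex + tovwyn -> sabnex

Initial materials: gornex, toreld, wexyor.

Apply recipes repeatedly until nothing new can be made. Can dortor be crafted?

Using R4, wexyor, gornex, and toreld make faleld.
faleld -> yoryor (R8).
yoryor -> dortor (R2).

Yes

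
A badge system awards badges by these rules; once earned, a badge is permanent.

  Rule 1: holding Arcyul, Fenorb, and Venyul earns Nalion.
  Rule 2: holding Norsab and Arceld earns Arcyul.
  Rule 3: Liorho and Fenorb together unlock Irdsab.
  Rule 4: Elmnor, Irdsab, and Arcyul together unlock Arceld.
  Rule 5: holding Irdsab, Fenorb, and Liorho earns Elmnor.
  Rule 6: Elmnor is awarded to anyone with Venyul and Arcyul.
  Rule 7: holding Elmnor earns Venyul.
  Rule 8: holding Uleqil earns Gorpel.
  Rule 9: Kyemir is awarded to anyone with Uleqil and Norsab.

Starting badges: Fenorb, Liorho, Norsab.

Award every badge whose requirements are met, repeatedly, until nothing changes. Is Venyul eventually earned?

With Liorho and Fenorb, Irdsab is earned (Rule 3).
With Irdsab, Fenorb, and Liorho, Elmnor is earned (Rule 5).
With Elmnor, Venyul is earned (Rule 7).

Yes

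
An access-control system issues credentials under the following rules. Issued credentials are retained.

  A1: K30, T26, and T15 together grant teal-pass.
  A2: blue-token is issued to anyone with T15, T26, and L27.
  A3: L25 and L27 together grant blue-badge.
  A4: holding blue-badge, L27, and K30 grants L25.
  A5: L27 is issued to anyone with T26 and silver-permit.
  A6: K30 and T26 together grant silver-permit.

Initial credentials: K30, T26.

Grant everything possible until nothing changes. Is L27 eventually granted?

Holding K30 and T26 grants silver-permit (A6).
Holding T26 and silver-permit grants L27 (A5).

Yes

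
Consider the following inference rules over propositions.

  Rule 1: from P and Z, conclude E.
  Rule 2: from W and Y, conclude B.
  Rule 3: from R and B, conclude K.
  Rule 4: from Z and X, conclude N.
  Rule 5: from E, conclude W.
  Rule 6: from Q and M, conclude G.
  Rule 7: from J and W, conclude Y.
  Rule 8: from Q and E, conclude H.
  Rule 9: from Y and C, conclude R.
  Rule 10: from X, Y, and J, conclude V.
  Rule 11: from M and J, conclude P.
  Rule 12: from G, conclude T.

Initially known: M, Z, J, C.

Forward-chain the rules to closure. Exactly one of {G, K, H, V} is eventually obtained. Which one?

From M and J, Rule 11 gives P.
P and Z hold, so E follows (Rule 1).
From E, Rule 5 gives W.
From J and W, Rule 7 gives Y.
W and Y hold, so B follows (Rule 2).
Y and C hold, so R follows (Rule 9).
From R and B, Rule 3 gives K.
V would need X, Y, and J (Rule 10), but X is never established. G would need Q and M (Rule 6), but Q is never established. H would need Q and E (Rule 8), but Q is never established.

K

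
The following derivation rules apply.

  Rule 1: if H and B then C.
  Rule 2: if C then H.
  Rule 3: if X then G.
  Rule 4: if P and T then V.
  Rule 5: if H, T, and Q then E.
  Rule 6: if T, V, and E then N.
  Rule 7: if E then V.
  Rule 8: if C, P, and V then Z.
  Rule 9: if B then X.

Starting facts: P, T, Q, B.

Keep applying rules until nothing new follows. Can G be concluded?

B holds, so X follows (Rule 9).
From X, Rule 3 gives G.

Yes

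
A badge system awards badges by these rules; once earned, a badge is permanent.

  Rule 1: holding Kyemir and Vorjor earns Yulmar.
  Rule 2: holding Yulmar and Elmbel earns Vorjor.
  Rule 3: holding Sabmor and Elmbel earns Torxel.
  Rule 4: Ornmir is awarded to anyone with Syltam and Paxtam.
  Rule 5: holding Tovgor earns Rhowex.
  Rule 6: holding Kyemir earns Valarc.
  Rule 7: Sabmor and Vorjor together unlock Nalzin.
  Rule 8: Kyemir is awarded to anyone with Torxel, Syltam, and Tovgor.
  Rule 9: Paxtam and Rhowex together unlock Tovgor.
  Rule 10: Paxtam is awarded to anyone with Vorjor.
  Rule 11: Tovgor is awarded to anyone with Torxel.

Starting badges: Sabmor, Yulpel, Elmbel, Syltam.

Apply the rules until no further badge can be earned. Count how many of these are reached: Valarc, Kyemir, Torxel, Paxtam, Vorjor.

With Sabmor and Elmbel, Torxel is earned (Rule 3).
With Torxel, Tovgor is earned (Rule 11).
With Torxel, Syltam, and Tovgor, Kyemir is earned (Rule 8).
With Kyemir, Valarc is earned (Rule 6).
Valarc: reached.
Kyemir: reached.
Torxel: reached.
Paxtam would need Vorjor (Rule 10), but Vorjor is never earned.
Vorjor would need Yulmar and Elmbel (Rule 2), but Yulmar is never earned.
Reached: Valarc, Kyemir, and Torxel — 3 of the 5.

3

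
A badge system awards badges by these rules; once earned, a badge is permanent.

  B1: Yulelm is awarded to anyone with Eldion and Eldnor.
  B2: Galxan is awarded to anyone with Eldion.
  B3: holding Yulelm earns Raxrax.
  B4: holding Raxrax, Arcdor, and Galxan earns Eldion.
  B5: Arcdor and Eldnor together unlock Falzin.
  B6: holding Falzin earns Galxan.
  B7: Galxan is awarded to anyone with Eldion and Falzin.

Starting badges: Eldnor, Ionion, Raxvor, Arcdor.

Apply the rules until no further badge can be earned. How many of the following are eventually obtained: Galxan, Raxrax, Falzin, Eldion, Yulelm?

With Arcdor and Eldnor, Falzin is earned (B5).
With Falzin, Galxan is earned (B6).
Galxan: reached.
Raxrax would need Yulelm (B3), but Yulelm is never earned.
Falzin: reached.
Eldion would need Raxrax, Arcdor, and Galxan (B4), but Raxrax is never earned.
Yulelm would need Eldion and Eldnor (B1), but Eldion is never earned.
Reached: Galxan and Falzin — 2 of the 5.

2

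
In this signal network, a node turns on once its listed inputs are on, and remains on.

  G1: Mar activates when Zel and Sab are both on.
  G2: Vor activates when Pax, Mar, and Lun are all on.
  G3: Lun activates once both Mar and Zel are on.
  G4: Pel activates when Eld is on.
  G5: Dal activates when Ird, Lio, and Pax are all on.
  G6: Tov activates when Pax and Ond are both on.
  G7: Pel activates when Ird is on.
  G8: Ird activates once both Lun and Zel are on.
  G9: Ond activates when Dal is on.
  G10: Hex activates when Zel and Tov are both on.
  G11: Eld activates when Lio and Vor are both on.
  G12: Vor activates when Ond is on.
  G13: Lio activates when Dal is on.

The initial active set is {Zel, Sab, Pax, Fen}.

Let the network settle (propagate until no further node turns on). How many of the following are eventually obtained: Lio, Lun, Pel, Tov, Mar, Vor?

4

G1: Zel and Sab on → Mar on.
G3: Mar and Zel on → Lun on.
G2: Pax, Mar, and Lun on → Vor on.
G8: Lun and Zel on → Ird on.
Ird is on, so Pel activates (G7).
Lio would need Dal (G13), but Dal never turns on.
Lun: reached.
Pel: reached.
Tov would need Pax and Ond (G6), but Ond never turns on.
Mar: reached.
Vor: reached.
Reached: Lun, Pel, Mar, and Vor — 4 of the 6.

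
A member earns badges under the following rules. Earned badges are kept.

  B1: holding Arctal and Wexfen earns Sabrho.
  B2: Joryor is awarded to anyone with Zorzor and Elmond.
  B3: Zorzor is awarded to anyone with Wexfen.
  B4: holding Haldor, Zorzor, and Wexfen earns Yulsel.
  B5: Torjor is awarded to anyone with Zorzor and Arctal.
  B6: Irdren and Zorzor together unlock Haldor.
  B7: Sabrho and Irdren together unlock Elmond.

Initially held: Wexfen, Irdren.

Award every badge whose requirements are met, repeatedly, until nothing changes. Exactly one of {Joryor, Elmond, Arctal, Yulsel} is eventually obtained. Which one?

With Wexfen, Zorzor is earned (B3).
With Irdren and Zorzor, Haldor is earned (B6).
With Haldor, Zorzor, and Wexfen, Yulsel is earned (B4).
No rule produces Arctal, and it is not given. Joryor would need Zorzor and Elmond (B2), but Elmond is never earned. Elmond would need Sabrho and Irdren (B7), but Sabrho is never earned.

Yulsel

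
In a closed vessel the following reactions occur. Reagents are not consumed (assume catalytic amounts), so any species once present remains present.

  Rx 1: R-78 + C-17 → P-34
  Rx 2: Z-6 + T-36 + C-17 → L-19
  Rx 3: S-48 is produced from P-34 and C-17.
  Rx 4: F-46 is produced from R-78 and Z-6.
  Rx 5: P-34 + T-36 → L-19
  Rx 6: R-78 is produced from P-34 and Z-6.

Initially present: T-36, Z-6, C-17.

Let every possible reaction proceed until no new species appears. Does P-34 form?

No

P-34 would need R-78 and C-17 (Rx 1), but R-78 never forms.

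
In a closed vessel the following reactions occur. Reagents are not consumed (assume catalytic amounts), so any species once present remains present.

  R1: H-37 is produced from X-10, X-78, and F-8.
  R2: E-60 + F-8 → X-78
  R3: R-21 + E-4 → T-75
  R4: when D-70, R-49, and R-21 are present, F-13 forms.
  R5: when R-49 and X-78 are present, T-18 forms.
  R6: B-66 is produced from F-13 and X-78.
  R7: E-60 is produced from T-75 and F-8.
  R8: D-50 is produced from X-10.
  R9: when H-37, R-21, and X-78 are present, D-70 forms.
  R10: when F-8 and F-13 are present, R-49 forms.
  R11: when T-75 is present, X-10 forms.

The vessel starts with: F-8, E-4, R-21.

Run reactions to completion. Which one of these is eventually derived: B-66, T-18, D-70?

D-70

R-21 and E-4 present → T-75 forms (R3).
T-75 and F-8 present → E-60 forms (R7).
T-75 present → X-10 forms (R11).
E-60 and F-8 present → X-78 forms (R2).
X-10, X-78, and F-8 present → H-37 forms (R1).
H-37, R-21, and X-78 present → D-70 forms (R9).
B-66 would need F-13 and X-78 (R6), but F-13 never forms. T-18 would need R-49 and X-78 (R5), but R-49 never forms.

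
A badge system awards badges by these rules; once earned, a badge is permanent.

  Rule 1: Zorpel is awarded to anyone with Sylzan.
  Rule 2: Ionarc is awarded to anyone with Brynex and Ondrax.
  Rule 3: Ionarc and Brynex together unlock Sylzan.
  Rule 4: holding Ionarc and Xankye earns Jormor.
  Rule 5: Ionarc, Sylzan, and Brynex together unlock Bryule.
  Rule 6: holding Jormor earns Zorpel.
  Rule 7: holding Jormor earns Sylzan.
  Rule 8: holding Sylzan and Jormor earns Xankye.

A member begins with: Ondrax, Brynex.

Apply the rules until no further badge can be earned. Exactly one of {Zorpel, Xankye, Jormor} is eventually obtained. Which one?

With Brynex and Ondrax, Ionarc is earned (Rule 2).
With Ionarc and Brynex, Sylzan is earned (Rule 3).
With Sylzan, Zorpel is earned (Rule 1).
Jormor would need Ionarc and Xankye (Rule 4), but Xankye is never earned. Xankye would need Sylzan and Jormor (Rule 8), but Jormor is never earned.

Zorpel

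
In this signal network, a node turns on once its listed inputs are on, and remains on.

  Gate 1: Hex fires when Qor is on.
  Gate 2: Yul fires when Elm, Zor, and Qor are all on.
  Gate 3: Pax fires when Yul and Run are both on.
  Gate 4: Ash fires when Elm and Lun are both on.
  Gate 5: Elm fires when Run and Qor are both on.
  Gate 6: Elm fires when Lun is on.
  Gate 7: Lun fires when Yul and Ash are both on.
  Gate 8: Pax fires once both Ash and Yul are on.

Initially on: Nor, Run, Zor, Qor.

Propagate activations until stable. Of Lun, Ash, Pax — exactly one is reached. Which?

Pax

Run and Qor are on, so Elm fires (Gate 5).
Gate 2: Elm, Zor, and Qor on → Yul on.
Yul and Run are on, so Pax fires (Gate 3).
Lun would need Yul and Ash (Gate 7), but Ash never turns on. Ash would need Elm and Lun (Gate 4), but Lun never turns on.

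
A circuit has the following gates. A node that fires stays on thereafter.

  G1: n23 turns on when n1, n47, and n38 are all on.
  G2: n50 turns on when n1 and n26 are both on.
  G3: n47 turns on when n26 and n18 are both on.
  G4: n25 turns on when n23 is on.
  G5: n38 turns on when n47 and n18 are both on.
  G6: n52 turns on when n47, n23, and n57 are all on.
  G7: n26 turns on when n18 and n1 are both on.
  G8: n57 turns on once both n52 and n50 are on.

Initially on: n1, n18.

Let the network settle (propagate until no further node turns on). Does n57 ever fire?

n57 would need n52 and n50 (G8), but n52 never turns on.

No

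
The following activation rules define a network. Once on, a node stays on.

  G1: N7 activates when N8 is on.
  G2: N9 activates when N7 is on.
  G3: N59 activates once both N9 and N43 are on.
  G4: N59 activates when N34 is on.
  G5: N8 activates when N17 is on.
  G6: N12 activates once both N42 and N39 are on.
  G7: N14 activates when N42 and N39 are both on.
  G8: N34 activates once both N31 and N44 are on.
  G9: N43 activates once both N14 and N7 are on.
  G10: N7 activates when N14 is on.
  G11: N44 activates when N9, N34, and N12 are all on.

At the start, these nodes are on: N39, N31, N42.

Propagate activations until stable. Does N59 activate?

G7: N42 and N39 on → N14 on.
N14 is on, so N7 activates (G10).
G9: N14 and N7 on → N43 on.
G2: N7 on → N9 on.
N9 and N43 are on, so N59 activates (G3).

Yes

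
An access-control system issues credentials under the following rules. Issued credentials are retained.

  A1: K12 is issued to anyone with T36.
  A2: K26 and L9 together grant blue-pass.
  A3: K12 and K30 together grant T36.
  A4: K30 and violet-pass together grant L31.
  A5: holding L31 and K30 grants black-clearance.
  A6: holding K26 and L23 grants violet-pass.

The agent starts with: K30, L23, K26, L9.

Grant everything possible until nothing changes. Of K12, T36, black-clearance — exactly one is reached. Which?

black-clearance

Holding K26 and L23 grants violet-pass (A6).
Holding K30 and violet-pass grants L31 (A4).
Holding L31 and K30 grants black-clearance (A5).
K12 would need T36 (A1), but T36 is never granted. T36 would need K12 and K30 (A3), but K12 is never granted.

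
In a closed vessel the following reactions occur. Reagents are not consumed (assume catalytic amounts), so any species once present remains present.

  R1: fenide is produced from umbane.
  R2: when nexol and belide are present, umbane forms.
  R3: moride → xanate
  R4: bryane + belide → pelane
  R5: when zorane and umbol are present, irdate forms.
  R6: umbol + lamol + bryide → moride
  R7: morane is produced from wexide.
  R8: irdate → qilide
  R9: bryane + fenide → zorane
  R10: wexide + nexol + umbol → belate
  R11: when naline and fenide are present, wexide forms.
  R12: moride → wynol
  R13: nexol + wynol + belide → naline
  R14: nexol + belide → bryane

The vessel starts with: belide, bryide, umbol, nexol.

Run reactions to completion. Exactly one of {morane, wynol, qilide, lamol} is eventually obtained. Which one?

qilide

nexol and belide present → bryane forms (R14).
nexol and belide present → umbane forms (R2).
umbane present → fenide forms (R1).
bryane and fenide present → zorane forms (R9).
zorane and umbol present → irdate forms (R5).
irdate present → qilide forms (R8).
No rule produces lamol, and it is not given. morane would need wexide (R7), but wexide never forms. wynol would need moride (R12), but moride never forms.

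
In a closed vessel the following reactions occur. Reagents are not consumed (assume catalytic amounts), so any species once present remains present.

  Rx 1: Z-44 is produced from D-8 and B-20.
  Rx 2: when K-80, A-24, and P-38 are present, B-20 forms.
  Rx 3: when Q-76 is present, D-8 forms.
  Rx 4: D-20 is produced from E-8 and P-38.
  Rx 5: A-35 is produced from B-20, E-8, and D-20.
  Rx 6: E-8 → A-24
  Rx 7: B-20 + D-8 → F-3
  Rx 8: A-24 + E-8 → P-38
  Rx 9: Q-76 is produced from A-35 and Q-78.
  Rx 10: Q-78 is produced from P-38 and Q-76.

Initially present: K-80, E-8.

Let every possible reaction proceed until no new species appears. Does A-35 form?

E-8 present → A-24 forms (Rx 6).
A-24 and E-8 present → P-38 forms (Rx 8).
K-80, A-24, and P-38 present → B-20 forms (Rx 2).
E-8 and P-38 present → D-20 forms (Rx 4).
B-20, E-8, and D-20 present → A-35 forms (Rx 5).

Yes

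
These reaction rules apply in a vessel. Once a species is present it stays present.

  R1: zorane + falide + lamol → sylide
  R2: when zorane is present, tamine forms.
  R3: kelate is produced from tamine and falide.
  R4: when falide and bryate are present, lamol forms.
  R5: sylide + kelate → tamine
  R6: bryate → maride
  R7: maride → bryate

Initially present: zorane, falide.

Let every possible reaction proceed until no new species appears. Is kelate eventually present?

zorane present → tamine forms (R2).
tamine and falide present → kelate forms (R3).

Yes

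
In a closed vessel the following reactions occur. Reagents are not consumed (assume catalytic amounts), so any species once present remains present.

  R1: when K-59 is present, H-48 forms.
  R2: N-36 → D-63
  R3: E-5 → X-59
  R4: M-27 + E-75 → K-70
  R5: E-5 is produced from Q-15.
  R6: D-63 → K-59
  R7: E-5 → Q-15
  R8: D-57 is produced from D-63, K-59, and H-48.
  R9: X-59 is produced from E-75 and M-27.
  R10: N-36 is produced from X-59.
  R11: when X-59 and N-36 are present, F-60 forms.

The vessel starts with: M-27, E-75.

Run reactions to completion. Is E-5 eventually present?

E-5 would need Q-15 (R5), but Q-15 never forms.

No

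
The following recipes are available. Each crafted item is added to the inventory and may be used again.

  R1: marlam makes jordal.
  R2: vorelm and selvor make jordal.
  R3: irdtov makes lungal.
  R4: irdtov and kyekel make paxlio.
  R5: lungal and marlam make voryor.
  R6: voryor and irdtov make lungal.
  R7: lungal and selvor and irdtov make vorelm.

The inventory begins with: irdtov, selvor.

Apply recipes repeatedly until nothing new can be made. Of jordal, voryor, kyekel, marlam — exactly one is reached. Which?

jordal

Using R3, irdtov makes lungal.
lungal and selvor and irdtov → vorelm (R7).
vorelm and selvor → jordal (R2).
voryor would need lungal and marlam (R5), but marlam is never obtained. No rule produces kyekel, and it is not given. No rule produces marlam, and it is not given.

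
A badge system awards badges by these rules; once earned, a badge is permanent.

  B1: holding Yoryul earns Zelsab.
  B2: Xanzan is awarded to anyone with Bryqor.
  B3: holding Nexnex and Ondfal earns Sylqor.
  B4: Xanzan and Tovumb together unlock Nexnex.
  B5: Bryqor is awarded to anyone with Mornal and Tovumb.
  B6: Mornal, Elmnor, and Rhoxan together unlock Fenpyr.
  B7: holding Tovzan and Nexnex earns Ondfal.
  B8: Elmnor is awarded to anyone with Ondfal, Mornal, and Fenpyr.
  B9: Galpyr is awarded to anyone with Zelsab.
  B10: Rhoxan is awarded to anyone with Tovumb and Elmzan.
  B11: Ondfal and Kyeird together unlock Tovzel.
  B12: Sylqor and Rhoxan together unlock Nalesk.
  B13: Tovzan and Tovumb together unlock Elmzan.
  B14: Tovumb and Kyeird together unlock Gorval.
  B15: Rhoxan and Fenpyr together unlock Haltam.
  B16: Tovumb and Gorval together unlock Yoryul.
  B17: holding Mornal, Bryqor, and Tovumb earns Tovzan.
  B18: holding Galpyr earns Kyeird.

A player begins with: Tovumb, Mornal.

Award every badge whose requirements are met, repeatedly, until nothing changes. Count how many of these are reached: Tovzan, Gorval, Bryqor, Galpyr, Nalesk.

With Mornal and Tovumb, Bryqor is earned (B5).
With Mornal, Bryqor, and Tovumb, Tovzan is earned (B17).
With Bryqor, Xanzan is earned (B2).
With Tovzan and Tovumb, Elmzan is earned (B13).
With Xanzan and Tovumb, Nexnex is earned (B4).
With Tovumb and Elmzan, Rhoxan is earned (B10).
With Tovzan and Nexnex, Ondfal is earned (B7).
With Nexnex and Ondfal, Sylqor is earned (B3).
With Sylqor and Rhoxan, Nalesk is earned (B12).
Tovzan: reached.
Gorval would need Tovumb and Kyeird (B14), but Kyeird is never earned.
Bryqor: reached.
Galpyr would need Zelsab (B9), but Zelsab is never earned.
Nalesk: reached.
Reached: Tovzan, Bryqor, and Nalesk — 3 of the 5.

3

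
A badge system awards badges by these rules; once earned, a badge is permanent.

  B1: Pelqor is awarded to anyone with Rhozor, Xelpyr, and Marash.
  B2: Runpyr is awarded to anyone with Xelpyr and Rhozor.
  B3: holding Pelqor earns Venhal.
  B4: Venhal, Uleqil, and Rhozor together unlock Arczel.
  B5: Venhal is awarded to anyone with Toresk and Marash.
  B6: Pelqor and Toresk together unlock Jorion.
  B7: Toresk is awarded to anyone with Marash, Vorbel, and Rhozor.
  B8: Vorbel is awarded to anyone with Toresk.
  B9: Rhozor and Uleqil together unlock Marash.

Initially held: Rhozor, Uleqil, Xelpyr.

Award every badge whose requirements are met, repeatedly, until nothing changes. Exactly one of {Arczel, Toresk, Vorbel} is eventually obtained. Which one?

With Rhozor and Uleqil, Marash is earned (B9).
With Rhozor, Xelpyr, and Marash, Pelqor is earned (B1).
With Pelqor, Venhal is earned (B3).
With Venhal, Uleqil, and Rhozor, Arczel is earned (B4).
Vorbel would need Toresk (B8), but Toresk is never earned. Toresk would need Marash, Vorbel, and Rhozor (B7), but Vorbel is never earned.

Arczel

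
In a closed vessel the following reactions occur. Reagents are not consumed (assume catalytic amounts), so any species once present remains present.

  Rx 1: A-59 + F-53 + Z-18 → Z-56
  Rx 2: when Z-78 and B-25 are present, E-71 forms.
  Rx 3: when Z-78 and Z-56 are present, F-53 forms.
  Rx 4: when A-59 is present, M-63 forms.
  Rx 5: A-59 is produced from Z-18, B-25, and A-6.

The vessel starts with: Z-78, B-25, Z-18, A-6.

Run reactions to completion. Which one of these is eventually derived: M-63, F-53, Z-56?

M-63

Z-18, B-25, and A-6 present → A-59 forms (Rx 5).
A-59 present → M-63 forms (Rx 4).
Z-56 would need A-59, F-53, and Z-18 (Rx 1), but F-53 never forms. F-53 would need Z-78 and Z-56 (Rx 3), but Z-56 never forms.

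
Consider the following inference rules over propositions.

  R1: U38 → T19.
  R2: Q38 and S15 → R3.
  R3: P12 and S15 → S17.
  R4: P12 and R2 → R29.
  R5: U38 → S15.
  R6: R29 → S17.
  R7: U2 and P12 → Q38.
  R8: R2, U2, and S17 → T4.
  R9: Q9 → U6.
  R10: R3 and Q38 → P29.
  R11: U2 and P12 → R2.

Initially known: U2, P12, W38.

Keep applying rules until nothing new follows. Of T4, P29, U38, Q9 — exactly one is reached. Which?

From U2 and P12, R11 gives R2.
From P12 and R2, R4 gives R29.
R29 holds, so S17 follows (R6).
From R2, U2, and S17, R8 gives T4.
P29 would need R3 and Q38 (R10), but R3 is never established. No rule produces Q9, and it is not given. No rule produces U38, and it is not given.

T4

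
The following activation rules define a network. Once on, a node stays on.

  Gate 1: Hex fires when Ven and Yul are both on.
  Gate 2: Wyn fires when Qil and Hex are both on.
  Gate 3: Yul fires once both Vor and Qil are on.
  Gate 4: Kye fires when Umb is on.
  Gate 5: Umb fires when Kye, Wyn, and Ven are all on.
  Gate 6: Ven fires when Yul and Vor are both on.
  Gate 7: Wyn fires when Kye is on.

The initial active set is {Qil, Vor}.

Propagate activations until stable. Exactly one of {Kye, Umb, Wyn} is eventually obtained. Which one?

Wyn

Gate 3: Vor and Qil on → Yul on.
Yul and Vor are on, so Ven fires (Gate 6).
Gate 1: Ven and Yul on → Hex on.
Gate 2: Qil and Hex on → Wyn on.
Umb would need Kye, Wyn, and Ven (Gate 5), but Kye never turns on. Kye would need Umb (Gate 4), but Umb never turns on.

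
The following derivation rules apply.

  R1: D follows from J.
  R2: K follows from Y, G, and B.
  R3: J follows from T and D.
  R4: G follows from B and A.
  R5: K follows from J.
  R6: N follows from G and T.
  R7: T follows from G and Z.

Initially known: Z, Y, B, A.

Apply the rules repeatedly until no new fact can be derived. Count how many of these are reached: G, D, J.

1

B and A hold, so G follows (R4).
G: reached.
D would need J (R1), but J is never established.
J would need T and D (R3), but D is never established.
Reached: G — 1 of the 3.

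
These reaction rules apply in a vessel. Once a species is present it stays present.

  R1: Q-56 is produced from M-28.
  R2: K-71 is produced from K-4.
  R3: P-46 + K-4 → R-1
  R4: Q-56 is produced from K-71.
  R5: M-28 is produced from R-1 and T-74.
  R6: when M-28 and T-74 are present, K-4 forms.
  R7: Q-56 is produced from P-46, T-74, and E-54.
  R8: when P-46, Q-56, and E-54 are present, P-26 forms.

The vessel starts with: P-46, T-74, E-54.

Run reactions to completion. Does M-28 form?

M-28 would need R-1 and T-74 (R5), but R-1 never forms.

No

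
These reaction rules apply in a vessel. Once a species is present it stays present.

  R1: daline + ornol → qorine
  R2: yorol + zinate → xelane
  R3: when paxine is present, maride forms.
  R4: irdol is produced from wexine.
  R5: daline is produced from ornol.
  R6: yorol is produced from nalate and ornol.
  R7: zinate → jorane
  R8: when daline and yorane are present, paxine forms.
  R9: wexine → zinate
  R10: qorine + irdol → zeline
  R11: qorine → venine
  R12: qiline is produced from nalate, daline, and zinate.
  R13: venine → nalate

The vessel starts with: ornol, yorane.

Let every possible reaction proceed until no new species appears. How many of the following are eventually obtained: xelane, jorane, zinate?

0

xelane would need yorol and zinate (R2), but zinate never forms.
jorane would need zinate (R7), but zinate never forms.
zinate would need wexine (R9), but wexine never forms.
None of the 3 are reached.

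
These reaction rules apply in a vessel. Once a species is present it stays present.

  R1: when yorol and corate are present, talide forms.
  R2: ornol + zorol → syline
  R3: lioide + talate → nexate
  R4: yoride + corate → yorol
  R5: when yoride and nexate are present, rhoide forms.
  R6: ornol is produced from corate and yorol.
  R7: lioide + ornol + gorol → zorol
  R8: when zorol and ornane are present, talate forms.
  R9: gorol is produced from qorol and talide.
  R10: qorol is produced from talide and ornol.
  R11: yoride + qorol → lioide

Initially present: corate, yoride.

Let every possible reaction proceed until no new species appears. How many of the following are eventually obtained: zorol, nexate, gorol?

2

yoride and corate present → yorol forms (R4).
yorol and corate present → talide forms (R1).
corate and yorol present → ornol forms (R6).
talide and ornol present → qorol forms (R10).
qorol and talide present → gorol forms (R9).
yoride and qorol present → lioide forms (R11).
lioide, ornol, and gorol present → zorol forms (R7).
zorol: reached.
nexate would need lioide and talate (R3), but talate never forms.
gorol: reached.
Reached: zorol and gorol — 2 of the 3.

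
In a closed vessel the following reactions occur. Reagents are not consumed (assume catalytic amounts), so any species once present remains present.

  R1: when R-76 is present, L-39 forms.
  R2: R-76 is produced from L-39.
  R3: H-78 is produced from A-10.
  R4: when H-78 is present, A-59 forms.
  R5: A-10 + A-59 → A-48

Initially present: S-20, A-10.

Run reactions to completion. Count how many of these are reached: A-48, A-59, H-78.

3

A-10 present → H-78 forms (R3).
H-78 present → A-59 forms (R4).
A-10 and A-59 present → A-48 forms (R5).
A-48: reached.
A-59: reached.
H-78: reached.
All 3 are reached.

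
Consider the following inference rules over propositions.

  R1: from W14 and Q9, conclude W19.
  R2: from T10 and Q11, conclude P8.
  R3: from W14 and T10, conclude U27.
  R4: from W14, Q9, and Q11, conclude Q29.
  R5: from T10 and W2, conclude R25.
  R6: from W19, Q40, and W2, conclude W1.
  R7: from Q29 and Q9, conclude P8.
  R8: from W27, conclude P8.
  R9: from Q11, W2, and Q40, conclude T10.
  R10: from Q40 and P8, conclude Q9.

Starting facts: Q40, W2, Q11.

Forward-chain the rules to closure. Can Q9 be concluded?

Yes

From Q11, W2, and Q40, R9 gives T10.
From T10 and Q11, R2 gives P8.
From Q40 and P8, R10 gives Q9.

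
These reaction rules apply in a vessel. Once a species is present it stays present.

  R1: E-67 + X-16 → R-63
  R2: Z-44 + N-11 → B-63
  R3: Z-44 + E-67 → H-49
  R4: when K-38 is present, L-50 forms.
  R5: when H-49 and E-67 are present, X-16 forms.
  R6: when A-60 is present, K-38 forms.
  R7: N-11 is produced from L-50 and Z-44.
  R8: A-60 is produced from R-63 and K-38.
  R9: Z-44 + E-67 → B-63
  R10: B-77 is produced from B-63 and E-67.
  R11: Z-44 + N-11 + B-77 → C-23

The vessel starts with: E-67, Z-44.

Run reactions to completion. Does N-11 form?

N-11 would need L-50 and Z-44 (R7), but L-50 never forms.

No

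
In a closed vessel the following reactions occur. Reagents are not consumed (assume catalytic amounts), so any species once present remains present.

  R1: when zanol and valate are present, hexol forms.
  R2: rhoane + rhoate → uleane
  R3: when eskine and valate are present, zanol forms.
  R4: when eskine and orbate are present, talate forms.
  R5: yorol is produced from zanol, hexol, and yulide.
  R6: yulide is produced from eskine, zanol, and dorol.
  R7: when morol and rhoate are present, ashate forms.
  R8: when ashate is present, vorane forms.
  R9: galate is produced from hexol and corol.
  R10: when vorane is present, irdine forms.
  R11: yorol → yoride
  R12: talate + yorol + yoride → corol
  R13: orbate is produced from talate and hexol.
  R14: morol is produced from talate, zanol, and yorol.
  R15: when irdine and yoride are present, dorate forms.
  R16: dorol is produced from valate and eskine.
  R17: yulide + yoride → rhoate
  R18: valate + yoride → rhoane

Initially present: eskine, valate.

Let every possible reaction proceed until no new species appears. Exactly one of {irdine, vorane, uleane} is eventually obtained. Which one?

valate and eskine present → dorol forms (R16).
eskine and valate present → zanol forms (R3).
zanol and valate present → hexol forms (R1).
eskine, zanol, and dorol present → yulide forms (R6).
zanol, hexol, and yulide present → yorol forms (R5).
yorol present → yoride forms (R11).
valate and yoride present → rhoane forms (R18).
yulide and yoride present → rhoate forms (R17).
rhoane and rhoate present → uleane forms (R2).
vorane would need ashate (R8), but ashate never forms. irdine would need vorane (R10), but vorane never forms.

uleane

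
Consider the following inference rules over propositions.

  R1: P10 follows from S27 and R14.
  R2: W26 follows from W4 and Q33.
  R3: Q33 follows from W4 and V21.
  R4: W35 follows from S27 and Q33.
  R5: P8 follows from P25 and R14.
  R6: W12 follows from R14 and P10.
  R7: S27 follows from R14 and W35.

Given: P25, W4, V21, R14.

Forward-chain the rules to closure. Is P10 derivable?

No

P10 would need S27 and R14 (R1), but S27 is never established.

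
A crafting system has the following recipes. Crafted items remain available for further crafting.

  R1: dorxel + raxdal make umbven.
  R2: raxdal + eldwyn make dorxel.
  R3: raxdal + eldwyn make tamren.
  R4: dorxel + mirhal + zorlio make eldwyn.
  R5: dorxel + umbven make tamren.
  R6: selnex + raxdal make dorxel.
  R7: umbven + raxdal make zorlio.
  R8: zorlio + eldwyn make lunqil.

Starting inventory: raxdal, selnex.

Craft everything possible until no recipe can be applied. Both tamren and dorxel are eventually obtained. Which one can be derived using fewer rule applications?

dorxel: selnex + raxdal → dorxel (R6). [1 rule application]
tamren: selnex + raxdal → dorxel (R6). dorxel + raxdal → umbven (R1). dorxel + umbven → tamren (R5). [3 rule applications]
dorxel needs fewer.

dorxel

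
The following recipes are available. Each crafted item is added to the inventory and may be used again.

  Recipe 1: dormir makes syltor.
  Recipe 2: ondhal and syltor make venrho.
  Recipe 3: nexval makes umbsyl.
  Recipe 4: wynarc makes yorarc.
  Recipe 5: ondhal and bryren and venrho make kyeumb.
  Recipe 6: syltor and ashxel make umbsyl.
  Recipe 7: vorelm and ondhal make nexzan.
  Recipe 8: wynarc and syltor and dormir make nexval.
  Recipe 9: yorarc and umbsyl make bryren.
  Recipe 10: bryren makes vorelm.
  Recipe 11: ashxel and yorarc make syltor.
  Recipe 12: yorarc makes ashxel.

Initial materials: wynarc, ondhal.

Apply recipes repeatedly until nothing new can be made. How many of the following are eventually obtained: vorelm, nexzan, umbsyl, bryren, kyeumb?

wynarc → yorarc (Recipe 4).
yorarc → ashxel (Recipe 12).
Using Recipe 11, ashxel and yorarc make syltor.
syltor and ashxel → umbsyl (Recipe 6).
Using Recipe 2, ondhal and syltor make venrho.
yorarc and umbsyl → bryren (Recipe 9).
ondhal and bryren and venrho → kyeumb (Recipe 5).
Using Recipe 10, bryren makes vorelm.
vorelm and ondhal → nexzan (Recipe 7).
vorelm: reached.
nexzan: reached.
umbsyl: reached.
bryren: reached.
kyeumb: reached.
All 5 are reached.

5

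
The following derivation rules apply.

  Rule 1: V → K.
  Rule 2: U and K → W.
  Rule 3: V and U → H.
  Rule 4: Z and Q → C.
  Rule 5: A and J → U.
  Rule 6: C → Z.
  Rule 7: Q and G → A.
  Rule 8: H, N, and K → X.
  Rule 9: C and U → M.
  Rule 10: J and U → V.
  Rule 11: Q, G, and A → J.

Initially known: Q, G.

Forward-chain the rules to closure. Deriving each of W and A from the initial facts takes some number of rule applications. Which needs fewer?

A

A: Q and G hold, so A follows (Rule 7). [1 rule application]
W: Q and G hold, so A follows (Rule 7). Q, G, and A hold, so J follows (Rule 11). A and J hold, so U follows (Rule 5). From J and U, Rule 10 gives V. V holds, so K follows (Rule 1). From U and K, Rule 2 gives W. [6 rule applications]
A needs fewer.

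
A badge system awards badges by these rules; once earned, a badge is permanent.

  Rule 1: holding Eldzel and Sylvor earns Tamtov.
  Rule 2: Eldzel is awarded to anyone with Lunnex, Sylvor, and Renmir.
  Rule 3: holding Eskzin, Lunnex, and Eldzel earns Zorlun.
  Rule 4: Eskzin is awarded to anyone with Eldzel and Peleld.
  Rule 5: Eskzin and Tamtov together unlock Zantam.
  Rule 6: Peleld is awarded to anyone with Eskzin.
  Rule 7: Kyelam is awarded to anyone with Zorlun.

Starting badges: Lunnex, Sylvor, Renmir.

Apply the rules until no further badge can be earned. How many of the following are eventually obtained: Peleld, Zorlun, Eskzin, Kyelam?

0

Peleld would need Eskzin (Rule 6), but Eskzin is never earned.
Zorlun would need Eskzin, Lunnex, and Eldzel (Rule 3), but Eskzin is never earned.
Eskzin would need Eldzel and Peleld (Rule 4), but Peleld is never earned.
Kyelam would need Zorlun (Rule 7), but Zorlun is never earned.
None of the 4 are reached.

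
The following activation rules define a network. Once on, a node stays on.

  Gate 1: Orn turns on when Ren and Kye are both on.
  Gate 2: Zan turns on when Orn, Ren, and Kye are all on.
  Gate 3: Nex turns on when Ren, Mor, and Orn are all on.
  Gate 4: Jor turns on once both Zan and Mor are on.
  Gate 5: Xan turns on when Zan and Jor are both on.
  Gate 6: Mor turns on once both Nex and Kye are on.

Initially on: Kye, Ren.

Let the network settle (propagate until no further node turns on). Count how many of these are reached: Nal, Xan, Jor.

No rule produces Nal, and it is not given.
Xan would need Zan and Jor (Gate 5), but Jor never turns on.
Jor would need Zan and Mor (Gate 4), but Mor never turns on.
None of the 3 are reached.

0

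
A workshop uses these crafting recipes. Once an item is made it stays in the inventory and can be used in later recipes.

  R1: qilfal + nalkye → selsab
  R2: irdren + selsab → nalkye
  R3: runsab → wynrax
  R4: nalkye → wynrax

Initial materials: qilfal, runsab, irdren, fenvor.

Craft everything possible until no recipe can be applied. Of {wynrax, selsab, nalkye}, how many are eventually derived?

1

Using R3, runsab makes wynrax.
wynrax: reached.
selsab would need qilfal and nalkye (R1), but nalkye is never obtained.
nalkye would need irdren and selsab (R2), but selsab is never obtained.
Reached: wynrax — 1 of the 3.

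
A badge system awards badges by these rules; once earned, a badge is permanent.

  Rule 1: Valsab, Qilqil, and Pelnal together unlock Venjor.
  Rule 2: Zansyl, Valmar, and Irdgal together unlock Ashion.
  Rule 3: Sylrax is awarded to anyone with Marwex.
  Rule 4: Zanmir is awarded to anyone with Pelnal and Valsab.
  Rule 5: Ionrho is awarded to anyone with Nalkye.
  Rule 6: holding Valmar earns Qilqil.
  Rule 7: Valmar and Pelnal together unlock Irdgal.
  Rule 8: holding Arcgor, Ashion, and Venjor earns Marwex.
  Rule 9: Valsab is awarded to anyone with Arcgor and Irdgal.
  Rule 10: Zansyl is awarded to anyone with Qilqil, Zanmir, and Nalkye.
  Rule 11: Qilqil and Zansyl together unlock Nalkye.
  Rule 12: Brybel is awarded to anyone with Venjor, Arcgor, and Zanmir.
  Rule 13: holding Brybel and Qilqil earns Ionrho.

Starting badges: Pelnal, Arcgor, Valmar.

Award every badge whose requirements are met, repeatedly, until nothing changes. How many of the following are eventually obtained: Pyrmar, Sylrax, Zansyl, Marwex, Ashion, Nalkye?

No rule produces Pyrmar, and it is not given.
Sylrax would need Marwex (Rule 3), but Marwex is never earned.
Zansyl would need Qilqil, Zanmir, and Nalkye (Rule 10), but Nalkye is never earned.
Marwex would need Arcgor, Ashion, and Venjor (Rule 8), but Ashion is never earned.
Ashion would need Zansyl, Valmar, and Irdgal (Rule 2), but Zansyl is never earned.
Nalkye would need Qilqil and Zansyl (Rule 11), but Zansyl is never earned.
None of the 6 are reached.

0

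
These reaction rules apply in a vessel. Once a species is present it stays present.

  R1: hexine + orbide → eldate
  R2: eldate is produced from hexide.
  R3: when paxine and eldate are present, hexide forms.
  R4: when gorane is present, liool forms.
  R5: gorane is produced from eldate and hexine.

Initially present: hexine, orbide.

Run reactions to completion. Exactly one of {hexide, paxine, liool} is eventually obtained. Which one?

liool

hexine and orbide present → eldate forms (R1).
eldate and hexine present → gorane forms (R5).
gorane present → liool forms (R4).
No rule produces paxine, and it is not given. hexide would need paxine and eldate (R3), but paxine never forms.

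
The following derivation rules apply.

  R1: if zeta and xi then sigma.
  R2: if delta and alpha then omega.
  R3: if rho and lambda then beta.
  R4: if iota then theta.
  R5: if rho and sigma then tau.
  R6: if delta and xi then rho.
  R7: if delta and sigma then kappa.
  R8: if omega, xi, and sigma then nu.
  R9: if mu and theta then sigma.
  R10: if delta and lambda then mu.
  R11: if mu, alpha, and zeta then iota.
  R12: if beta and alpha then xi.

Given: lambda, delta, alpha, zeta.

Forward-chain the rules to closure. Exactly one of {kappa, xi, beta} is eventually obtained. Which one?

From delta and lambda, R10 gives mu.
mu, alpha, and zeta hold, so iota follows (R11).
From iota, R4 gives theta.
From mu and theta, R9 gives sigma.
From delta and sigma, R7 gives kappa.
xi would need beta and alpha (R12), but beta is never established. beta would need rho and lambda (R3), but rho is never established.

kappa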